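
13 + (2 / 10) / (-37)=2404 / 185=12.99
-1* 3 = -3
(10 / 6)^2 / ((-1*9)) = -25 / 81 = -0.31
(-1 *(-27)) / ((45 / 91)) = 273 / 5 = 54.60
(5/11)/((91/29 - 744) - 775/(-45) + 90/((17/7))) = -0.00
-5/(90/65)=-65/18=-3.61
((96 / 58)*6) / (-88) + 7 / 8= 1945 / 2552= 0.76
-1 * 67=-67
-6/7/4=-3/14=-0.21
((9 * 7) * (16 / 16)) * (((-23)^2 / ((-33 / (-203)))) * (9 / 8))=20296143 / 88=230637.99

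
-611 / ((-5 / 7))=4277 / 5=855.40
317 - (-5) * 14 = 387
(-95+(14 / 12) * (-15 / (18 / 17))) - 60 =-171.53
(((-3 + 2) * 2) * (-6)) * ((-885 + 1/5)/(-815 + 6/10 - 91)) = 17696/1509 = 11.73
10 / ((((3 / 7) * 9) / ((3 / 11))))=70 / 99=0.71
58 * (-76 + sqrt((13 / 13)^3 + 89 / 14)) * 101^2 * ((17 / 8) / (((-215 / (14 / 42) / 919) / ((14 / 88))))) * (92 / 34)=831640697209 / 14190 - 6252937573 * sqrt(1442) / 113520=56515843.53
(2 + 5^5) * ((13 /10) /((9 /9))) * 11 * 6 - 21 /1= 1341378 /5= 268275.60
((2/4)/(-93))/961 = -1/178746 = -0.00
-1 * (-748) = 748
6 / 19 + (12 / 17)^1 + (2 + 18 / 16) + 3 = 18467 / 2584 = 7.15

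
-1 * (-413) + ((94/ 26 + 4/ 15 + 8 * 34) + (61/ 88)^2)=1040992603/ 1510080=689.36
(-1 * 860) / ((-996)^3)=0.00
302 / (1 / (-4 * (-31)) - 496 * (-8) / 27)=1011096 / 492059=2.05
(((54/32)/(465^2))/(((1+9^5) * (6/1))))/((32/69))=69/1452724480000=0.00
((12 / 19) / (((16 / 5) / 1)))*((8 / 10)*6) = 18 / 19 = 0.95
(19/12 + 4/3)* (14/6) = 245/36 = 6.81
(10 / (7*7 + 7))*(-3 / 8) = -15 / 224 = -0.07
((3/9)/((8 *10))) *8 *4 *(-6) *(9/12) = -0.60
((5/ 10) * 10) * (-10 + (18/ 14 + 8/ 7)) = -265/ 7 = -37.86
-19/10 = -1.90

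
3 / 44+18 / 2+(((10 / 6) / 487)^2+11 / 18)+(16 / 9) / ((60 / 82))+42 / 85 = 60366918839 / 4789865124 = 12.60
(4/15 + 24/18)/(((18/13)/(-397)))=-20644/45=-458.76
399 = 399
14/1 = 14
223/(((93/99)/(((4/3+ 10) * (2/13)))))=166804/403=413.91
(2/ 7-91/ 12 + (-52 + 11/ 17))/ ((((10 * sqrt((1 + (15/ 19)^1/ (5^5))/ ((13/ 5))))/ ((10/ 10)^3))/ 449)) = -37605097 * sqrt(14669330)/ 33923568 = -4245.71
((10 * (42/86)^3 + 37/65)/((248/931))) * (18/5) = 75087646011/3204132100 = 23.43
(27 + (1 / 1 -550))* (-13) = 6786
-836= -836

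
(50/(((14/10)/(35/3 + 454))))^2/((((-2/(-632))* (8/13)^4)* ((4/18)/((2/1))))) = 68803944801109375/12544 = 5485008354680.28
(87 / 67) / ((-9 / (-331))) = 9599 / 201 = 47.76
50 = 50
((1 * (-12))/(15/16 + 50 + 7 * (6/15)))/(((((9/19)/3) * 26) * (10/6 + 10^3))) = -608/11196029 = -0.00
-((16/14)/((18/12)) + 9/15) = -143/105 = -1.36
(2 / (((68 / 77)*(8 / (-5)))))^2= 148225 / 73984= 2.00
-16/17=-0.94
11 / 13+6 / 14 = 116 / 91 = 1.27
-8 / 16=-0.50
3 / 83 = 0.04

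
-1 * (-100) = 100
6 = 6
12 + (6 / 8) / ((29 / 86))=14.22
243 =243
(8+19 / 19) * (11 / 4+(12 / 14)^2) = 6147 / 196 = 31.36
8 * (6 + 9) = 120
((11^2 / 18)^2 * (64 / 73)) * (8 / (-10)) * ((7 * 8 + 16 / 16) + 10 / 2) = -58095488 / 29565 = -1965.01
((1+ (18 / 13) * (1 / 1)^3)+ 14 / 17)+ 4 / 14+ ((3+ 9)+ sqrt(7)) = sqrt(7)+ 23969 / 1547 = 18.14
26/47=0.55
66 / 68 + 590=20093 / 34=590.97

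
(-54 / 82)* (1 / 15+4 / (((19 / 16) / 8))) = -69291 / 3895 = -17.79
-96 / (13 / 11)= -1056 / 13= -81.23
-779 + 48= -731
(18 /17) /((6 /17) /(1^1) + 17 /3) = 54 /307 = 0.18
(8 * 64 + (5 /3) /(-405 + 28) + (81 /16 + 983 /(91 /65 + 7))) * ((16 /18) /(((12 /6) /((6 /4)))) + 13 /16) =5702749891 /6080256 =937.91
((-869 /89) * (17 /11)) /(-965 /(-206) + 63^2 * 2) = -276658 /145621177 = -0.00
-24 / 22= -12 / 11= -1.09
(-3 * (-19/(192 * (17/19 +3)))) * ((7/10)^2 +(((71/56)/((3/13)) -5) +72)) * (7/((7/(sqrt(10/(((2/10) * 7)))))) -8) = -110658413/2486400 +110658413 * sqrt(14)/27847680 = -29.64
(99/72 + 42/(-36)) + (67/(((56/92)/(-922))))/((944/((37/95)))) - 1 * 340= -718777361/1883280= -381.66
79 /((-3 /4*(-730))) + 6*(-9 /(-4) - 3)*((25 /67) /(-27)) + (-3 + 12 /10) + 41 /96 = -2738417 /2347680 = -1.17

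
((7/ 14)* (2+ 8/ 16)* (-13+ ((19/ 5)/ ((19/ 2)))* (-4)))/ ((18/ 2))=-73/ 36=-2.03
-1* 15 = -15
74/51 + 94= 4868/51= 95.45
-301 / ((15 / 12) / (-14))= 16856 / 5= 3371.20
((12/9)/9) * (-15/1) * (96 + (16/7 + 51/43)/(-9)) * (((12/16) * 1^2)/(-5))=259019/8127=31.87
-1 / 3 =-0.33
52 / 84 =13 / 21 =0.62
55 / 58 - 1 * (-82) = 4811 / 58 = 82.95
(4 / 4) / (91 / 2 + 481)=2 / 1053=0.00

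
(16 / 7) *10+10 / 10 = 167 / 7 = 23.86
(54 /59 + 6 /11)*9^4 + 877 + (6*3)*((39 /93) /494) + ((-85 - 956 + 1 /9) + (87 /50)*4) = 810786766276 /86008725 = 9426.80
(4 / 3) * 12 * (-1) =-16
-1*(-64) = 64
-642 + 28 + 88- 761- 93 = -1380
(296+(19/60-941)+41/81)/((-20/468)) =13566371/900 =15073.75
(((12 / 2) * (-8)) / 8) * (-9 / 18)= 3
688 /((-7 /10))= -6880 /7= -982.86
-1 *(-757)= 757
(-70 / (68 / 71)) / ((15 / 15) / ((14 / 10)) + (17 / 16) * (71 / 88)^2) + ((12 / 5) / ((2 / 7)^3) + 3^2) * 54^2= 33815294148866 / 103648915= 326248.41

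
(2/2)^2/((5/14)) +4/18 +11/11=181/45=4.02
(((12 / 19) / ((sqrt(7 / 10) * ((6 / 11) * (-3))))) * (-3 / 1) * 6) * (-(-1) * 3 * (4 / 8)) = 198 * sqrt(70) / 133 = 12.46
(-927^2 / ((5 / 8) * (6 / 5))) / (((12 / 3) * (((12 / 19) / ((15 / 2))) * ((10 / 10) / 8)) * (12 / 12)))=-27212085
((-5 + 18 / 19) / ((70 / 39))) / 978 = -143 / 61940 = -0.00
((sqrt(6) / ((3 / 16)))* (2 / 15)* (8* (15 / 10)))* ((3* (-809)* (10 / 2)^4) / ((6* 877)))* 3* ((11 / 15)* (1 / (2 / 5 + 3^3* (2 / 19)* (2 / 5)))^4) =-72482911187500* sqrt(6) / 74715772071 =-2376.29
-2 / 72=-1 / 36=-0.03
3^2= 9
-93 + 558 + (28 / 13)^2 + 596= 180093 / 169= 1065.64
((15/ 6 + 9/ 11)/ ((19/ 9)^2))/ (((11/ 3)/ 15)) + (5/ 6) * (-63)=-2160210/ 43681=-49.45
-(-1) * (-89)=-89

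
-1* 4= -4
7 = 7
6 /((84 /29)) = 29 /14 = 2.07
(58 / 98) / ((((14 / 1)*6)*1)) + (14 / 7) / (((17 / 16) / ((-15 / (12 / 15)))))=-2469107 / 69972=-35.29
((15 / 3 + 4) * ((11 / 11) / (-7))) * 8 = -72 / 7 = -10.29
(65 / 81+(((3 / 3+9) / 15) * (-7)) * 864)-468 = -364435 / 81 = -4499.20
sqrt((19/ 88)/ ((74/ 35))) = sqrt(270655)/ 1628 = 0.32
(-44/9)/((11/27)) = -12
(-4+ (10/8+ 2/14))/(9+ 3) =-73/336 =-0.22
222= 222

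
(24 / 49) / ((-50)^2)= 6 / 30625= 0.00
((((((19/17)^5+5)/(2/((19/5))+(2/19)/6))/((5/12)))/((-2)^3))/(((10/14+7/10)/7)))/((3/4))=-35658730016/1452513711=-24.55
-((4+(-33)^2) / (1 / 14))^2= -234151204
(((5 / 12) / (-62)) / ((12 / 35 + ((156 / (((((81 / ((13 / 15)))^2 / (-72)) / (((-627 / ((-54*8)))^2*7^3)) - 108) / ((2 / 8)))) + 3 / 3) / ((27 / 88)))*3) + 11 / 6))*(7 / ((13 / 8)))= -167755945351050 / 48841708513210379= -0.00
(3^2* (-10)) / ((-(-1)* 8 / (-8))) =90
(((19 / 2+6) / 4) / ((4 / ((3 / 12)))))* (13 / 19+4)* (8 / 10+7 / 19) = 306249 / 231040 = 1.33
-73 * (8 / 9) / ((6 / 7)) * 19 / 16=-9709 / 108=-89.90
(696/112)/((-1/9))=-783/14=-55.93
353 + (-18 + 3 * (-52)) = 179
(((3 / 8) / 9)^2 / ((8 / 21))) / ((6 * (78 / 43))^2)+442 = 148698034831 / 336420864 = 442.00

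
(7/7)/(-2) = -1/2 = -0.50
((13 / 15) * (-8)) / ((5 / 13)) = -1352 / 75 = -18.03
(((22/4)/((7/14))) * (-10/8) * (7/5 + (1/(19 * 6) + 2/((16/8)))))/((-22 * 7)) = 1373/6384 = 0.22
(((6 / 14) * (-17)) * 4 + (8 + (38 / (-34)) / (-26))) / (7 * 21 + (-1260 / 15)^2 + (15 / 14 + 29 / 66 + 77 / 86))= -92636577 / 31634514379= -0.00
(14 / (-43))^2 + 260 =480936 / 1849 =260.11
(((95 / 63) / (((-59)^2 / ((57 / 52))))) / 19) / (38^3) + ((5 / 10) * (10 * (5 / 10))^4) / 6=52.08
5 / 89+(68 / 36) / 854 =0.06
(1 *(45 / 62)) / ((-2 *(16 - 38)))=45 / 2728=0.02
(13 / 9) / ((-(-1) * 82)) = 13 / 738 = 0.02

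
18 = 18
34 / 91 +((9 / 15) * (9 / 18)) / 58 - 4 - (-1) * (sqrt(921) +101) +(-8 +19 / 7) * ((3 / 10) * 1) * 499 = -36623653 / 52780 +sqrt(921) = -663.54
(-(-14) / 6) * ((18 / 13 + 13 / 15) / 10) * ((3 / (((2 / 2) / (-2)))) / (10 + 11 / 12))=-12292 / 42575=-0.29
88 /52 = 22 /13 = 1.69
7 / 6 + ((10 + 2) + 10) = 23.17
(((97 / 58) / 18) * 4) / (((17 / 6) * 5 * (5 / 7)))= 1358 / 36975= 0.04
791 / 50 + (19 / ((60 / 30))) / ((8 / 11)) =11553 / 400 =28.88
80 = 80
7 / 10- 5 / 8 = 3 / 40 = 0.08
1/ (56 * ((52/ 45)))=45/ 2912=0.02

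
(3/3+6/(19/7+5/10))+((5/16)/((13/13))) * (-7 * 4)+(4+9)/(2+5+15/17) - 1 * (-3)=-1.23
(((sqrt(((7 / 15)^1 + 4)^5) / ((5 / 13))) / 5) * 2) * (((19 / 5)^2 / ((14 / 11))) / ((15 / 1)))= 231735647 * sqrt(1005) / 221484375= 33.17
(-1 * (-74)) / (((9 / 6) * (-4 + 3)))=-148 / 3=-49.33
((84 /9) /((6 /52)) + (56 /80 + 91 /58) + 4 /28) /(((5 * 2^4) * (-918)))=-95119 /83859300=-0.00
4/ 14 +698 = 4888/ 7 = 698.29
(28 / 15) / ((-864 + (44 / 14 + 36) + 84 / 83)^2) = 2362927 / 859161193935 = 0.00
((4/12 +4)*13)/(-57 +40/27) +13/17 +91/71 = 1866683/1809293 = 1.03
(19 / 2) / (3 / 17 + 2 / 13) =4199 / 146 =28.76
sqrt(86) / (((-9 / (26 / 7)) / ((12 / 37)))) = -104 *sqrt(86) / 777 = -1.24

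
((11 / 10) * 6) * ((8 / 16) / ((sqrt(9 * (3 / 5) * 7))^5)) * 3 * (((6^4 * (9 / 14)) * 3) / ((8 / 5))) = 825 * sqrt(105) / 4802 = 1.76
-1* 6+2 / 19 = -112 / 19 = -5.89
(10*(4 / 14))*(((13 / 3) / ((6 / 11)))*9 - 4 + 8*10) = 2950 / 7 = 421.43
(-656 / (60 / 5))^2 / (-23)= -26896 / 207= -129.93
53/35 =1.51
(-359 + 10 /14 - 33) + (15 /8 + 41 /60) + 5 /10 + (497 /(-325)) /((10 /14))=-106570547 /273000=-390.37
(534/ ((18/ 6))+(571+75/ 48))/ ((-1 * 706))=-12009/ 11296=-1.06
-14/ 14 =-1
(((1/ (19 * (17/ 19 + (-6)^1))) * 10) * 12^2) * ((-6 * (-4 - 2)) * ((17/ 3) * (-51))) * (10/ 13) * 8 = 950468.52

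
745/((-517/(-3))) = 2235/517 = 4.32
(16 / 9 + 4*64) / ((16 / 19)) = 306.11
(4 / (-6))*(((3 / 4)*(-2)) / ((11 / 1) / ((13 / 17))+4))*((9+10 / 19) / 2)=2353 / 9082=0.26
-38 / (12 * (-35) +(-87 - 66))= 38 / 573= 0.07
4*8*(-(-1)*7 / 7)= 32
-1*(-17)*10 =170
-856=-856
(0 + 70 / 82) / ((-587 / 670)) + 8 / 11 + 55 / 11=1258271 / 264737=4.75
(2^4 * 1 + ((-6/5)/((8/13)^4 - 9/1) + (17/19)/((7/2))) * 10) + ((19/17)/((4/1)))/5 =228395474631/11438534660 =19.97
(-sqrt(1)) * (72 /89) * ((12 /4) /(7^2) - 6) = 20952 /4361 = 4.80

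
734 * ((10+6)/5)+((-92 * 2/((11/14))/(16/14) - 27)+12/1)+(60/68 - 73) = 1923083/935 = 2056.77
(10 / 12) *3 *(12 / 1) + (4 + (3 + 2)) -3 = 36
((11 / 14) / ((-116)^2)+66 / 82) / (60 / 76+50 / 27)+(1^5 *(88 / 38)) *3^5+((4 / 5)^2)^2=14005127918926261 / 24855973660000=563.45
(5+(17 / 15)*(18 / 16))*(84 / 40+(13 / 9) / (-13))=44929 / 3600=12.48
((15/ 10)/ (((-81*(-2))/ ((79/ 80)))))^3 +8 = 5159780845039/ 644972544000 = 8.00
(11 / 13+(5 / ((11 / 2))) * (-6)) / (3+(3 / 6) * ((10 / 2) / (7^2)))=-64582 / 42757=-1.51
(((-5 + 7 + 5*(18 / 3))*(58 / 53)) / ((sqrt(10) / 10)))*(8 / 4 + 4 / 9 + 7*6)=742400*sqrt(10) / 477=4921.75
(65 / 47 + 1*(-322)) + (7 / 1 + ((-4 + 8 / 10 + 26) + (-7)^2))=-241.82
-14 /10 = -7 /5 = -1.40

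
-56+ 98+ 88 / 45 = 1978 / 45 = 43.96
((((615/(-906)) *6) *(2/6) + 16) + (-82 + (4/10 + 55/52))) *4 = -2587231/9815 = -263.60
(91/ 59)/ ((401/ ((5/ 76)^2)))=2275/ 136654384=0.00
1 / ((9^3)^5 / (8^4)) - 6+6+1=205891132098745 / 205891132094649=1.00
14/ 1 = 14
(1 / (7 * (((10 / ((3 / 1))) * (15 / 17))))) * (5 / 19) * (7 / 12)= 17 / 2280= 0.01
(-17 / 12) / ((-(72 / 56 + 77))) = 119 / 6576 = 0.02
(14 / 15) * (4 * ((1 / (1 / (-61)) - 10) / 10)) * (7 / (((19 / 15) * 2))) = -6958 / 95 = -73.24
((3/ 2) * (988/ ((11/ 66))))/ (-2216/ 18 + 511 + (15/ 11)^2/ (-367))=888450849/ 38755703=22.92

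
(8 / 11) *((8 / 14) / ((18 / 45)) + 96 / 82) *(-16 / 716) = -23872 / 565103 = -0.04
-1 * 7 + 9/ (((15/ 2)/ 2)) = -23/ 5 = -4.60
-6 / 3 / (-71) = 0.03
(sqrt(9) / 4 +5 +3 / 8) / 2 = 49 / 16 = 3.06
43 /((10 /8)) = 172 /5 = 34.40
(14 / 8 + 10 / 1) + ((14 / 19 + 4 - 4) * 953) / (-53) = -6039 / 4028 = -1.50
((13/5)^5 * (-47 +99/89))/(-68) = 379090153/4728125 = 80.18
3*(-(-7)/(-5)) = -21/5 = -4.20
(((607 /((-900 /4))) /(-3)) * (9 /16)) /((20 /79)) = 47953 /24000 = 2.00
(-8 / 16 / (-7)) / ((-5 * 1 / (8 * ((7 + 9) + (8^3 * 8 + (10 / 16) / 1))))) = -32901 / 70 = -470.01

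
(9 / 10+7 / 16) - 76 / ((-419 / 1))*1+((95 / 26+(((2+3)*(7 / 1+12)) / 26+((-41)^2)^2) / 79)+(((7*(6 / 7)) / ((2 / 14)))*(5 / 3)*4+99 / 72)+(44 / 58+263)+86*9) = 37093.48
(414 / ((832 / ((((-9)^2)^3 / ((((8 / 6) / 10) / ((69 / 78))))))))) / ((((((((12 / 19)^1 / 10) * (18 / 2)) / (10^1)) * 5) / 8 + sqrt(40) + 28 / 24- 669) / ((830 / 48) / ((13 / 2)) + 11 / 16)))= -11467965505874958486675 / 1303739240679546112- 2146601371209220125 * sqrt(10) / 81483702542471632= -8879.52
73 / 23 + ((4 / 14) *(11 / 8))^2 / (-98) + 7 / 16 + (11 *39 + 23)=805124547 / 1767136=455.61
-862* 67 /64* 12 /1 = -86631 /8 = -10828.88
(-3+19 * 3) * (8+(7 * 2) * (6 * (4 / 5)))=20304 / 5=4060.80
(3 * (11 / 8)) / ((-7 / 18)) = -10.61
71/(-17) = -71/17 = -4.18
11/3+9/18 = 25/6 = 4.17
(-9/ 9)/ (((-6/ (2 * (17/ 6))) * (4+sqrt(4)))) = 17/ 108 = 0.16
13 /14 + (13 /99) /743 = 956423 /1029798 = 0.93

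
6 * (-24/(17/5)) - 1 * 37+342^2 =1987039/17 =116884.65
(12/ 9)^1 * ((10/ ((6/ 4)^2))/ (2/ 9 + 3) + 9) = 1204/ 87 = 13.84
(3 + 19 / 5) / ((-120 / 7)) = -119 / 300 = -0.40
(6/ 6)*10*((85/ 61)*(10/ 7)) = 19.91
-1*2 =-2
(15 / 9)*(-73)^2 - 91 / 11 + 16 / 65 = 19033958 / 2145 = 8873.64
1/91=0.01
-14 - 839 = -853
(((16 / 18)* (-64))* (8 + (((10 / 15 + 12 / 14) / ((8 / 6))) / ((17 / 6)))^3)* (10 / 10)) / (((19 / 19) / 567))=-62631309312 / 240737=-260164.87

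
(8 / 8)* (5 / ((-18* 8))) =-5 / 144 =-0.03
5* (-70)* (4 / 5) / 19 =-280 / 19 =-14.74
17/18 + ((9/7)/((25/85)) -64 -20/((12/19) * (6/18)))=-96821/630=-153.68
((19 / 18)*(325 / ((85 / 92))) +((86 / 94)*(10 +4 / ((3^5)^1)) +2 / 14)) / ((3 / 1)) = 517292165 / 4077297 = 126.87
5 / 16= 0.31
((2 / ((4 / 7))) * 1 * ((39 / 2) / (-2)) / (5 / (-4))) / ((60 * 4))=91 / 800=0.11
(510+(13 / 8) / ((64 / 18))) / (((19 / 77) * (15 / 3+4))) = 3354043 / 14592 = 229.85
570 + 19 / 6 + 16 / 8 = 3451 / 6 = 575.17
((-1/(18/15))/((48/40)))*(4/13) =-25/117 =-0.21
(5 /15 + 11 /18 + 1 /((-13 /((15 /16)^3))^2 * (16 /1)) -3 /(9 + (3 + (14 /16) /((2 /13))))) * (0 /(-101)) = 0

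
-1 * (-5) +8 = 13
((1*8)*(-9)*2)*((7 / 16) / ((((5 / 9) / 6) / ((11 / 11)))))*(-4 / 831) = 4536 / 1385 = 3.28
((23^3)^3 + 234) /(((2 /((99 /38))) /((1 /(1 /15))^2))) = 40120675539300675 /76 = 527903625517114.14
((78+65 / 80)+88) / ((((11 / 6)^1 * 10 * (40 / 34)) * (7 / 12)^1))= 408357 / 30800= 13.26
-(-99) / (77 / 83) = 747 / 7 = 106.71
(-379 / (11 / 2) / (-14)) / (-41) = -379 / 3157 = -0.12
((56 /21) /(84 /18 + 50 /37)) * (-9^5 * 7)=-30587382 /167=-183157.98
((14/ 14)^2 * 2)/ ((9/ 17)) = 34/ 9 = 3.78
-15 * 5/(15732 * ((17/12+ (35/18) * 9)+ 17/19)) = -25/103891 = -0.00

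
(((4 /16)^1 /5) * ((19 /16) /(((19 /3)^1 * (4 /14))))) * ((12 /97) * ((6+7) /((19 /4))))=819 /73720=0.01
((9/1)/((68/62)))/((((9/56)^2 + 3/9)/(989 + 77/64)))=83842479/3706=22623.44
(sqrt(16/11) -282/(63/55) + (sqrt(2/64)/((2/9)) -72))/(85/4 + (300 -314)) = -26728/609 + 9 * sqrt(2)/116 + 16 * sqrt(11)/319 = -43.61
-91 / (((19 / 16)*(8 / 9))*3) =-546 / 19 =-28.74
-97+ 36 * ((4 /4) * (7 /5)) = -233 /5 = -46.60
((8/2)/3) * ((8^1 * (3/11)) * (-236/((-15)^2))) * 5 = -15.26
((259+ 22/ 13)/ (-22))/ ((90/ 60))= -3389/ 429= -7.90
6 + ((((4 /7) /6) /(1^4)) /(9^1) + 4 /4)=1325 /189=7.01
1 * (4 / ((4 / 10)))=10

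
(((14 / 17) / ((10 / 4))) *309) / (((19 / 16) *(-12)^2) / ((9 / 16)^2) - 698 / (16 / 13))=-622944 / 163285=-3.82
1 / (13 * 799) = 0.00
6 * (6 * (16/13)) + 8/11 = 6440/143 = 45.03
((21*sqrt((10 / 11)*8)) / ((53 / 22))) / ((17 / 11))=1848*sqrt(55) / 901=15.21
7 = 7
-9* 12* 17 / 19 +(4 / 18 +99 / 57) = -16189 / 171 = -94.67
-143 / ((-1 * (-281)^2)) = 143 / 78961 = 0.00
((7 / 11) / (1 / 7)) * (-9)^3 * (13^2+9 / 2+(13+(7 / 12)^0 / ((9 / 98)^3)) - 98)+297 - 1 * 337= -98560313 / 22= -4480014.23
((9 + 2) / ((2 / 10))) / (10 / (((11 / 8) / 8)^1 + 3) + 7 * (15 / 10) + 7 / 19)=424270 / 108159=3.92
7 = 7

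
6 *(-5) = -30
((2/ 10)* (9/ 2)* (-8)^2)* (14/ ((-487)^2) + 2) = 136613376/ 1185845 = 115.20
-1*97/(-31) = 97/31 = 3.13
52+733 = 785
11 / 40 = 0.28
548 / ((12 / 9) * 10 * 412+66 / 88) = 6576 / 65929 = 0.10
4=4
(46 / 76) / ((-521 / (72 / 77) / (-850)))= 703800 / 762223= 0.92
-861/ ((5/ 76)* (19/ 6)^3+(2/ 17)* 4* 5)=-193.83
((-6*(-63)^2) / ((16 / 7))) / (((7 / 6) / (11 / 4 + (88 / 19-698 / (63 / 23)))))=671759487 / 304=2209735.15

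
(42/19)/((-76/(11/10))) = -231/7220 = -0.03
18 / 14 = 9 / 7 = 1.29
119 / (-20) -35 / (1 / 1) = -819 / 20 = -40.95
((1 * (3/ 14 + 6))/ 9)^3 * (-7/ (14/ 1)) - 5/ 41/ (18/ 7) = -1288069/ 6075216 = -0.21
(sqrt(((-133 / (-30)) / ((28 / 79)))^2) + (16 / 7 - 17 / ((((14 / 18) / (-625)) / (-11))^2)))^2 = 60998783358242940723336121 / 34574400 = 1764275977551105463.10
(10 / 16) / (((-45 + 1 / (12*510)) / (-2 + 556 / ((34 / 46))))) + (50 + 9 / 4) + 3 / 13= 42.06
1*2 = 2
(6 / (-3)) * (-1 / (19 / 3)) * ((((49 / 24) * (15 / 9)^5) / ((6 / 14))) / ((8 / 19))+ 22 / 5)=104907421 / 2216160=47.34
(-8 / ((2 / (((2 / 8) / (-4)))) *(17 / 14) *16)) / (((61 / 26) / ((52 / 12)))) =1183 / 49776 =0.02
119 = 119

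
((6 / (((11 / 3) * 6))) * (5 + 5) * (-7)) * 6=-1260 / 11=-114.55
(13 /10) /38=13 /380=0.03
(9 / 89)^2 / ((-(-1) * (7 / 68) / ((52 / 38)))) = 143208 / 1053493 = 0.14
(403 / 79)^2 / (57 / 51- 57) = -2760953 / 5928950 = -0.47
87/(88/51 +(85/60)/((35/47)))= 621180/25903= 23.98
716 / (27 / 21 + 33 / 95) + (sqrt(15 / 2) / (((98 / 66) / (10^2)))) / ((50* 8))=33* sqrt(30) / 392 + 238070 / 543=438.90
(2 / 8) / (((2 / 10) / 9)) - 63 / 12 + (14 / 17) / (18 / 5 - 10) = 1597 / 272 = 5.87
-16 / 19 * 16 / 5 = -256 / 95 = -2.69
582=582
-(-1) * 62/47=62/47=1.32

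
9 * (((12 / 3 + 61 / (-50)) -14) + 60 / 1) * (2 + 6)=3512.16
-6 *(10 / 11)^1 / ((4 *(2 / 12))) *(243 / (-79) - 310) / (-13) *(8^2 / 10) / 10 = -7123104 / 56485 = -126.11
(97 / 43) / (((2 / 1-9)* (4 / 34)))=-1649 / 602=-2.74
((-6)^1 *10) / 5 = -12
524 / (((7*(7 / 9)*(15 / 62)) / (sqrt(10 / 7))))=97464*sqrt(70) / 1715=475.48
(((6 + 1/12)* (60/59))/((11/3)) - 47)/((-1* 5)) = 29408/3245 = 9.06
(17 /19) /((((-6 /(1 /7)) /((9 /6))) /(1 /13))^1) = -17 /6916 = -0.00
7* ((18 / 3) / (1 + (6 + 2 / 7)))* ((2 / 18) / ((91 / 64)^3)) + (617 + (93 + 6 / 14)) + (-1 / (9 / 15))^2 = 1678689556 / 2352987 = 713.43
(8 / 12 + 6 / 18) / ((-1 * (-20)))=1 / 20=0.05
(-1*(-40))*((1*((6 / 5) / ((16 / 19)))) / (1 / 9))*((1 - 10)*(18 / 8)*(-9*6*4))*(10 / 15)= 1495908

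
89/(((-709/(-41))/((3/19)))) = 10947/13471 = 0.81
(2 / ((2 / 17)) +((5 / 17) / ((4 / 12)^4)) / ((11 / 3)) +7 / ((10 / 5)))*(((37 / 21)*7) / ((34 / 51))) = 373589 / 748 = 499.45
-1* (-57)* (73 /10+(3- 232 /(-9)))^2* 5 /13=200317171 /7020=28535.21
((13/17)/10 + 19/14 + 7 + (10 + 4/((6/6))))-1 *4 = 10968/595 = 18.43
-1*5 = -5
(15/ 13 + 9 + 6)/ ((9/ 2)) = 140/ 39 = 3.59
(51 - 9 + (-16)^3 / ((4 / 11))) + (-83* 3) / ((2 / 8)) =-12218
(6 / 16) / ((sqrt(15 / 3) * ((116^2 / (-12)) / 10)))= -9 * sqrt(5) / 13456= -0.00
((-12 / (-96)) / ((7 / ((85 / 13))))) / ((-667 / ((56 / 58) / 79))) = -85 / 39730522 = -0.00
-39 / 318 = -13 / 106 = -0.12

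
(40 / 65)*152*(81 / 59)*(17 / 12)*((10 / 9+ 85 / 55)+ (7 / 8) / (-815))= 3321861846 / 6876155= 483.10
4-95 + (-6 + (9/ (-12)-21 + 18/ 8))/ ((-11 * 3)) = -1985/ 22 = -90.23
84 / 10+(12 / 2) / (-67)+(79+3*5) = 34274 / 335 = 102.31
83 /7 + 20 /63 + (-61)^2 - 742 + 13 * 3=190901 /63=3030.17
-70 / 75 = -14 / 15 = -0.93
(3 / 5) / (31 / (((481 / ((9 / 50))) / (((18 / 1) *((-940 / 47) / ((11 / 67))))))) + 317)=0.00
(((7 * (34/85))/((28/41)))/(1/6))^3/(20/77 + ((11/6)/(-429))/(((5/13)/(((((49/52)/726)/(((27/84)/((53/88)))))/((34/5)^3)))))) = 68885495259345692928/1201881334814375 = 57314.72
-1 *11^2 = -121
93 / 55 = 1.69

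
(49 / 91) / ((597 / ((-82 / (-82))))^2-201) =7 / 4630704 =0.00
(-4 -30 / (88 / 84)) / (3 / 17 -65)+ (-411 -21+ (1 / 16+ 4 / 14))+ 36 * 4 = -194925469 / 678832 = -287.15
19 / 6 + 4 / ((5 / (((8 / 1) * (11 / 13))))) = 8.58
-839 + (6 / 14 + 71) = -5373 / 7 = -767.57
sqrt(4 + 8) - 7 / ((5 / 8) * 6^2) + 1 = 31 / 45 + 2 * sqrt(3) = 4.15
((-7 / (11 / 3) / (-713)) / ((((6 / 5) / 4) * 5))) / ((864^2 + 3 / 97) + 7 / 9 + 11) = 12222 / 5111293429231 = 0.00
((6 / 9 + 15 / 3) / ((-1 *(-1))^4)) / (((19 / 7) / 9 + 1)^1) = 357 / 82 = 4.35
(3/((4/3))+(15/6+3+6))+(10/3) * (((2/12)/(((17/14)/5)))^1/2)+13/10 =49553/3060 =16.19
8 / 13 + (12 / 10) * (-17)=-1286 / 65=-19.78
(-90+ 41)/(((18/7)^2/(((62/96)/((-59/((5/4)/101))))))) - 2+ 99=35958026939/370697472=97.00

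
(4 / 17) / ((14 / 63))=18 / 17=1.06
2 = 2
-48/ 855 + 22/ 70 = 103/ 399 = 0.26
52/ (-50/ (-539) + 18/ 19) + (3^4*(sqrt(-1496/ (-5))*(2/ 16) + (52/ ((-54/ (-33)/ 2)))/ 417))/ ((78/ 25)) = 19970137/ 370157 + 135*sqrt(1870)/ 104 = 110.08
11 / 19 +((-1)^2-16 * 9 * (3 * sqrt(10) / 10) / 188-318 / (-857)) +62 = 1041298 / 16283-54 * sqrt(10) / 235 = 63.22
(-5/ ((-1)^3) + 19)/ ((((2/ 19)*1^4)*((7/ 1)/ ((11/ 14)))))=1254/ 49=25.59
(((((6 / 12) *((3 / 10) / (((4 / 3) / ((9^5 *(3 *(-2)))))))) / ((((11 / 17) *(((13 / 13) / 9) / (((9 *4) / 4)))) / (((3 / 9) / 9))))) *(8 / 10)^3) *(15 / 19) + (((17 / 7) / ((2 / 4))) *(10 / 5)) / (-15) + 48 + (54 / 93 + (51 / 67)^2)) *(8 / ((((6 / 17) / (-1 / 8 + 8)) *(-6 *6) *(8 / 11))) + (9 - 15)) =14025481793546590783 / 14658452424000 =956818.73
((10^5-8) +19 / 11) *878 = 965739418 / 11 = 87794492.55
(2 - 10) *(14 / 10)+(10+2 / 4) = -0.70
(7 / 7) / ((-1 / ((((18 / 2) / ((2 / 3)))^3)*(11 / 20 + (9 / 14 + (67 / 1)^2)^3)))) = -24438851305538973543 / 109760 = -222657172973204.93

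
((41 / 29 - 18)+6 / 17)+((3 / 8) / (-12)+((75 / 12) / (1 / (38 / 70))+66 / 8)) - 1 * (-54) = 5452949 / 110432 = 49.38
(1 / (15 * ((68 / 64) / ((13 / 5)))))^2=43264 / 1625625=0.03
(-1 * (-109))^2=11881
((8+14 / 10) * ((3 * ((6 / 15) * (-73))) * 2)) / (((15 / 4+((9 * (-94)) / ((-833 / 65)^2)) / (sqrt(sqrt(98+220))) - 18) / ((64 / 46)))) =-6731509193393500820451224569856 * 318^(3 / 4) / 36826021314919466021914425462259 - 879623577258094462879088640000 * 318^(1 / 4) / 36826021314919466021914425462259+2433350405724284750996989132800 * sqrt(318) / 36826021314919466021914425462259+148042824624621844738691121865531904 / 920650532872986650547860636556475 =148.11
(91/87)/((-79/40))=-3640/6873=-0.53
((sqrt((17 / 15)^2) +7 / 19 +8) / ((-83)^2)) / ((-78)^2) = 677 / 2986278165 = 0.00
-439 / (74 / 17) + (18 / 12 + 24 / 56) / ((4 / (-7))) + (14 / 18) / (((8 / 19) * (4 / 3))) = -365291 / 3552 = -102.84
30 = 30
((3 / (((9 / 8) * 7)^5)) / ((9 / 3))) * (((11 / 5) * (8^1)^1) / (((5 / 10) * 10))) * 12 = 11534336 / 8270304525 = 0.00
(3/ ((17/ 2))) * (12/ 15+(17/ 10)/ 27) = 233/ 765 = 0.30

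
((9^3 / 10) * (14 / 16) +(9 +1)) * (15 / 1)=1106.81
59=59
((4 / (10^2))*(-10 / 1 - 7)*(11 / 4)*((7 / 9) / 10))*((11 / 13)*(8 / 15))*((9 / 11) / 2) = -1309 / 48750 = -0.03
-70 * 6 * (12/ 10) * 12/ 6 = -1008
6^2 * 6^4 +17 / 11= 513233 / 11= 46657.55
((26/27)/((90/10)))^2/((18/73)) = 24674/531441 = 0.05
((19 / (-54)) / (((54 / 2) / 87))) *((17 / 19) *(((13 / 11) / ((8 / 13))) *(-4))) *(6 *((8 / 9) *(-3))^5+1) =-5453514235 / 866052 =-6296.98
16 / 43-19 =-801 / 43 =-18.63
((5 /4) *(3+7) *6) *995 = 74625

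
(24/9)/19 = 8/57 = 0.14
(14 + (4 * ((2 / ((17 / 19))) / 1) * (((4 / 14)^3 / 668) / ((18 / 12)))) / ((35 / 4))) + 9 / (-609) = 41468364073 / 2965150965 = 13.99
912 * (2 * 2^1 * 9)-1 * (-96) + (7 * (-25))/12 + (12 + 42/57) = 7507163/228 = 32926.15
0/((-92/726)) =0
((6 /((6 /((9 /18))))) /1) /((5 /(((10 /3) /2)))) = 1 /6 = 0.17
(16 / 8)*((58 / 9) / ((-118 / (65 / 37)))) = -3770 / 19647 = -0.19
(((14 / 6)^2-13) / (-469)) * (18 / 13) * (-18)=-2448 / 6097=-0.40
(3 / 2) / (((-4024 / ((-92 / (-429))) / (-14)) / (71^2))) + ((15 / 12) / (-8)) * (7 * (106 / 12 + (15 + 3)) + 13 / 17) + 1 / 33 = -5586843601 / 234776256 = -23.80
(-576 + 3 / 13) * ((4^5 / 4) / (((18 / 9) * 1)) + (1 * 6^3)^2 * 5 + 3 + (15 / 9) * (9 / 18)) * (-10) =17470875725 / 13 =1343913517.31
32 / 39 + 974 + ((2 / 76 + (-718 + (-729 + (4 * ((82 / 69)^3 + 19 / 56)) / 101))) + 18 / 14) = -27007762611812 / 57367198161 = -470.79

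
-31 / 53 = -0.58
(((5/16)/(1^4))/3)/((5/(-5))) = -5/48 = -0.10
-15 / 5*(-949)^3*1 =2564011047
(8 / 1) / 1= 8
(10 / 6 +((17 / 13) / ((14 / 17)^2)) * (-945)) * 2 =-1987945 / 546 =-3640.92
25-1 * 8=17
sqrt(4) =2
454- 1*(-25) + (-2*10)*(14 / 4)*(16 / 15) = 1213 / 3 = 404.33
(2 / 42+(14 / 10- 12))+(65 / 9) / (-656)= -10.56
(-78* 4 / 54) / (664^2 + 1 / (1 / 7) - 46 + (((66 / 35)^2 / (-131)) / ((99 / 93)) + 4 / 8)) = -16689400 / 1273438857969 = -0.00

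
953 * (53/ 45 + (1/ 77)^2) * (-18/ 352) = -149755373/ 2608760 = -57.40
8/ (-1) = -8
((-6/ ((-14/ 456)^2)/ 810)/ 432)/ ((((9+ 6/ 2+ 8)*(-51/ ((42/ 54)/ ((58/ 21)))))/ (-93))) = -11191/ 23959800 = -0.00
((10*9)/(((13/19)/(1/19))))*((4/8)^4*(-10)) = -4.33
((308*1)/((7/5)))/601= 220/601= 0.37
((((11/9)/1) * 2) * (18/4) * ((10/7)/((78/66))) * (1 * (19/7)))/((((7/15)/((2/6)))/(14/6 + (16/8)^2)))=2184050/13377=163.27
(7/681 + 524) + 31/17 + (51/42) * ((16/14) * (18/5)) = 1505626858/2836365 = 530.83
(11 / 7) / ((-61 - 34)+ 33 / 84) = -44 / 2649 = -0.02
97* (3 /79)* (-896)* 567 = -147837312 /79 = -1871358.38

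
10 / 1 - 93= -83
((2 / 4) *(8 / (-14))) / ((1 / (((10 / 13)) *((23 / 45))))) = -92 / 819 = -0.11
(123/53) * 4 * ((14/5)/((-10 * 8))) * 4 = -1722/1325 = -1.30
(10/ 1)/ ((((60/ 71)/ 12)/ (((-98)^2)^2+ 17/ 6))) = 39292884823/ 3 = 13097628274.33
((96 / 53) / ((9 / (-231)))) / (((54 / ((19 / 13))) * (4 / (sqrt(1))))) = -5852 / 18603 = -0.31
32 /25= 1.28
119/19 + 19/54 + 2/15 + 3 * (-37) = -534811/5130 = -104.25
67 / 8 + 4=99 / 8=12.38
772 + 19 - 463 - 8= 320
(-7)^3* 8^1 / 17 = -2744 / 17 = -161.41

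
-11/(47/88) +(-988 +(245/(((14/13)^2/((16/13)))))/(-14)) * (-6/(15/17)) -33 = 11171343/1645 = 6791.09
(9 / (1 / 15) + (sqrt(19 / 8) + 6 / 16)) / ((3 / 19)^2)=361 * sqrt(38) / 36 + 130321 / 24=5491.86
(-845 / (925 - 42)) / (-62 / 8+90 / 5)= -3380 / 36203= -0.09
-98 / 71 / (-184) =49 / 6532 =0.01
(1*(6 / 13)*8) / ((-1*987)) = -16 / 4277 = -0.00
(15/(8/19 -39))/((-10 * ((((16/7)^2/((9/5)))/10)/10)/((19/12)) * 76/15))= 628425/1501184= 0.42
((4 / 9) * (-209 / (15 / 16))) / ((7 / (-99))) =147136 / 105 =1401.30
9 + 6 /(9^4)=19685 /2187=9.00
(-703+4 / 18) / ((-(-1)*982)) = -6325 / 8838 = -0.72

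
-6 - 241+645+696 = 1094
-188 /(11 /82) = -15416 /11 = -1401.45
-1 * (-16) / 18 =8 / 9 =0.89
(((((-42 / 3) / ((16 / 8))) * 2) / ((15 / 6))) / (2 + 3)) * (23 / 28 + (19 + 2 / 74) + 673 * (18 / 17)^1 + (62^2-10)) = -80424083 / 15725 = -5114.41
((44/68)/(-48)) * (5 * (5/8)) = -275/6528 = -0.04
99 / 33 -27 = -24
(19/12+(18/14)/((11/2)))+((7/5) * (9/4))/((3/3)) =5737/1155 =4.97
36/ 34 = 18/ 17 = 1.06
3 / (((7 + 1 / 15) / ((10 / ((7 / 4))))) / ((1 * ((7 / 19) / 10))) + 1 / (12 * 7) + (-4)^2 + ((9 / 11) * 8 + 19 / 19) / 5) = 308 / 5245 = 0.06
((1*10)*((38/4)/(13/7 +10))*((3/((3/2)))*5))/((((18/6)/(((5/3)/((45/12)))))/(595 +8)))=1782200/249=7157.43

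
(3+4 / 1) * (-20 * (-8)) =1120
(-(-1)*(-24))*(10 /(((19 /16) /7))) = -26880 /19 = -1414.74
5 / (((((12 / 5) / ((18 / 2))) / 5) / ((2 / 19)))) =375 / 38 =9.87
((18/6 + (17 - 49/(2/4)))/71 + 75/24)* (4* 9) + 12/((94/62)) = 539697/6674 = 80.87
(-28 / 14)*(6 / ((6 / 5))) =-10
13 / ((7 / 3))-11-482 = -3412 / 7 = -487.43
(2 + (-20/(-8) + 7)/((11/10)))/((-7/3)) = -351/77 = -4.56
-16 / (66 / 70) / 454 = -280 / 7491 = -0.04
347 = 347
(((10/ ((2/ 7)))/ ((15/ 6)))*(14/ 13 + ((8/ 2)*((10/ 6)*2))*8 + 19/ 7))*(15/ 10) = 30155/ 13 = 2319.62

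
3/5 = 0.60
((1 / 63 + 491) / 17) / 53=30934 / 56763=0.54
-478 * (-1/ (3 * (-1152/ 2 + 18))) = -239/ 837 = -0.29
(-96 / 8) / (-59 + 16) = 12 / 43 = 0.28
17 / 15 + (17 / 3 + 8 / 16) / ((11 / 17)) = 10.66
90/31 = 2.90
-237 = -237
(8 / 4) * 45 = 90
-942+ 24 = -918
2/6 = 1/3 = 0.33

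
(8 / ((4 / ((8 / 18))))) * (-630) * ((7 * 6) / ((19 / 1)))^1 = -23520 / 19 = -1237.89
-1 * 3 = -3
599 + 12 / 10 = 3001 / 5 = 600.20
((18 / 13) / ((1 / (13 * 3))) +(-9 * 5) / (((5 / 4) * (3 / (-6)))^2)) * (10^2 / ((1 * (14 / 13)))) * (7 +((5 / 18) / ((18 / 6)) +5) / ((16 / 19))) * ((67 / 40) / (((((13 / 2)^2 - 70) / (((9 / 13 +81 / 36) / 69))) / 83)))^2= -1712742448119529 / 506129594880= -3384.00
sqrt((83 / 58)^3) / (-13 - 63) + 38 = 38 - 83* sqrt(4814) / 255664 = 37.98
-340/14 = -24.29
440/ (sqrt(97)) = 440 * sqrt(97)/ 97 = 44.68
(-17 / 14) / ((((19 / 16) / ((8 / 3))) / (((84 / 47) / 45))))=-0.11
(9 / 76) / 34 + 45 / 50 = 11673 / 12920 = 0.90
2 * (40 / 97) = 0.82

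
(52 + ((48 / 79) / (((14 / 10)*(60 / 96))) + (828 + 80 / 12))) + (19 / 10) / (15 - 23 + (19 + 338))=887.37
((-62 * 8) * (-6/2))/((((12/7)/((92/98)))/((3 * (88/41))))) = 1505856/287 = 5246.89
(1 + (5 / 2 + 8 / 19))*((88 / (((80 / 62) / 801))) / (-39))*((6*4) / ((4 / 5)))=-40698009 / 247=-164769.27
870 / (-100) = -8.70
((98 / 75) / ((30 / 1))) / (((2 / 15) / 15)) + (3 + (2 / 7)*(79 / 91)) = 51903 / 6370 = 8.15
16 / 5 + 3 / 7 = 127 / 35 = 3.63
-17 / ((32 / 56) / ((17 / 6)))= -2023 / 24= -84.29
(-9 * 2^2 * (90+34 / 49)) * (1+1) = -319968 / 49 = -6529.96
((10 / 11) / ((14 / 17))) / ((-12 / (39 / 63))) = -1105 / 19404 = -0.06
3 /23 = 0.13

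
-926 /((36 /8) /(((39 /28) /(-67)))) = 6019 /1407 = 4.28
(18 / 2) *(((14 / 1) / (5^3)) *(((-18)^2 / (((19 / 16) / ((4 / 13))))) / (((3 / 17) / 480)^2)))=773202640896 / 1235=626075012.87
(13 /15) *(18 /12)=13 /10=1.30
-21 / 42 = -0.50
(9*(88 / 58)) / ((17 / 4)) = 1584 / 493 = 3.21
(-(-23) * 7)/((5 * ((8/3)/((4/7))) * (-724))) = -69/7240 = -0.01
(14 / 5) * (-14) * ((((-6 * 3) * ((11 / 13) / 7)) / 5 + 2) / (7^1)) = -2848 / 325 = -8.76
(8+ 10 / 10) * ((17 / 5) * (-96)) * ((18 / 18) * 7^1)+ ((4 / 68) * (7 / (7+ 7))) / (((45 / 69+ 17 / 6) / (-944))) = -841052112 / 40885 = -20571.17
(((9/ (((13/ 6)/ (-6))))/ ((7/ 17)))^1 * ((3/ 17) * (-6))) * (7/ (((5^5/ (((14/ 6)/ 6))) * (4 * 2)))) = 567/ 81250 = 0.01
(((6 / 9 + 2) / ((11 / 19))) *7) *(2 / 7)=304 / 33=9.21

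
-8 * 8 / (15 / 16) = -1024 / 15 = -68.27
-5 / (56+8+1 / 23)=-115 / 1473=-0.08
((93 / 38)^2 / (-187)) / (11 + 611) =-8649 / 167957416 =-0.00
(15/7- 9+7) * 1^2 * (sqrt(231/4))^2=33/4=8.25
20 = 20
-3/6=-1/2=-0.50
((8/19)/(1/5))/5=8/19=0.42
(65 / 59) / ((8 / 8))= 65 / 59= 1.10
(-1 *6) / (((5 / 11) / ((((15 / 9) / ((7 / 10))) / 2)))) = -110 / 7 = -15.71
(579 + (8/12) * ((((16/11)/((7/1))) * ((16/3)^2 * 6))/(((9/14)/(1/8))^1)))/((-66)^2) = 519985/3881196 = 0.13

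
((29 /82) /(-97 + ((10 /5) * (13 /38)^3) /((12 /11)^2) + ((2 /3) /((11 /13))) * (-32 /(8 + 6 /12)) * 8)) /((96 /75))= -8369180325 /3654924704713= -0.00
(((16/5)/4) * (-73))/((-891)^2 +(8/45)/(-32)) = -10512/142898579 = -0.00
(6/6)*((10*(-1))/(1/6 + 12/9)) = -20/3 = -6.67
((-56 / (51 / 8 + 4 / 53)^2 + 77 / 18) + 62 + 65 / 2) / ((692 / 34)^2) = 1895641434169 / 8059523544900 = 0.24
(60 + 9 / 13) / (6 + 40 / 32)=3156 / 377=8.37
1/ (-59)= -0.02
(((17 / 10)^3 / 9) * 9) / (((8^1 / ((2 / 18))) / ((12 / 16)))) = 4913 / 96000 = 0.05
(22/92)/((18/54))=33/46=0.72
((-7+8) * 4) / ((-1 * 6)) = -2 / 3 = -0.67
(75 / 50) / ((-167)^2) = 3 / 55778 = 0.00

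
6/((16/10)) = 3.75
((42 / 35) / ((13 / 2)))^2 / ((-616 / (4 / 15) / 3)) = -72 / 1626625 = -0.00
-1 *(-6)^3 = 216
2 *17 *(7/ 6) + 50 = 269/ 3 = 89.67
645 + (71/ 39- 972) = -12682/ 39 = -325.18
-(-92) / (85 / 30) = 552 / 17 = 32.47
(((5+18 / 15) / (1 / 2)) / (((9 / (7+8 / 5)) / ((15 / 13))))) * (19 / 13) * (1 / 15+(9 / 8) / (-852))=1.31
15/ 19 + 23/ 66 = 1427/ 1254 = 1.14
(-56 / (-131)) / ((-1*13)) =-56 / 1703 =-0.03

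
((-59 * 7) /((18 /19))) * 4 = -15694 /9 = -1743.78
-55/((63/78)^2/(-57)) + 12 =708184/147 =4817.58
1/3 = 0.33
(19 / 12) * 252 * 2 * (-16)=-12768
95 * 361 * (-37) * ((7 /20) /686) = -253783 /392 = -647.41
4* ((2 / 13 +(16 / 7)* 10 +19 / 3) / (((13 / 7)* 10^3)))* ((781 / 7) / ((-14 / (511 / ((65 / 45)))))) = -1370193429 / 7689500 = -178.19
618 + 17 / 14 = 8669 / 14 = 619.21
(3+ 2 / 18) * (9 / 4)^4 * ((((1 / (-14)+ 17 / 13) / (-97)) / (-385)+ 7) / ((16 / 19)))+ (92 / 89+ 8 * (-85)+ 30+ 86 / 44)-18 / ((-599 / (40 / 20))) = 167958959585787 / 10601140566016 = 15.84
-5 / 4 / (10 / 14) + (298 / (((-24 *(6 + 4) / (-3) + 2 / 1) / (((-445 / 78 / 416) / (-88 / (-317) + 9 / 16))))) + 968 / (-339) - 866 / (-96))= 697581062461 / 160140719856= 4.36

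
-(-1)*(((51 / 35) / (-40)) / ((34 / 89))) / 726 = -89 / 677600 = -0.00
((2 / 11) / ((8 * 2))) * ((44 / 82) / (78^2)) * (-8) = -0.00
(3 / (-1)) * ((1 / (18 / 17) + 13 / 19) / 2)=-557 / 228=-2.44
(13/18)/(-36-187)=-13/4014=-0.00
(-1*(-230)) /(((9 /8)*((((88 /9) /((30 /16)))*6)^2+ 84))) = 103500 /538141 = 0.19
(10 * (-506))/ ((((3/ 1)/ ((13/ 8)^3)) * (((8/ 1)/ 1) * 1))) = -2779205/ 3072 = -904.69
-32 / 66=-0.48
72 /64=9 /8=1.12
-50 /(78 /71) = -1775 /39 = -45.51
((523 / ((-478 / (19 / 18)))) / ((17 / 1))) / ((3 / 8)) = -19874 / 109701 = -0.18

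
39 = 39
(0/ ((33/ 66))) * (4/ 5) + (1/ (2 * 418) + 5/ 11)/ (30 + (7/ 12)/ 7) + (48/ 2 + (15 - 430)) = -29499416/ 75449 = -390.98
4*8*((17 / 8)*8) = 544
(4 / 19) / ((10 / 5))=2 / 19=0.11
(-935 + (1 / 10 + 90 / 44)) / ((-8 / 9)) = 461763 / 440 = 1049.46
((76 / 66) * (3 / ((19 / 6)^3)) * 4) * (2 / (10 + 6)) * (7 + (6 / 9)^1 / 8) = 1530 / 3971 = 0.39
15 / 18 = 0.83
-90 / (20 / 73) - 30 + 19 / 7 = -4981 / 14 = -355.79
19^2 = 361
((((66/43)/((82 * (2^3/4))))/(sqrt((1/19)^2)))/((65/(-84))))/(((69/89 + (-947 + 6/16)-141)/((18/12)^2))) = 0.00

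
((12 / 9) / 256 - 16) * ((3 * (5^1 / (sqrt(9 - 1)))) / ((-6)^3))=15355 * sqrt(2) / 55296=0.39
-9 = -9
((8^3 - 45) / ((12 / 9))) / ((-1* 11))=-1401 / 44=-31.84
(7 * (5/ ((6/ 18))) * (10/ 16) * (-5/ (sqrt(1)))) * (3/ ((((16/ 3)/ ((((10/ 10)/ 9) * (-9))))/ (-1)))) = -23625/ 128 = -184.57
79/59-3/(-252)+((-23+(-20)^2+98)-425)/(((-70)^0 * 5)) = 56255/4956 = 11.35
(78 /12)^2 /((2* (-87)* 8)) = -169 /5568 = -0.03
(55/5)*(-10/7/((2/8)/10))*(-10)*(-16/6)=-352000/21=-16761.90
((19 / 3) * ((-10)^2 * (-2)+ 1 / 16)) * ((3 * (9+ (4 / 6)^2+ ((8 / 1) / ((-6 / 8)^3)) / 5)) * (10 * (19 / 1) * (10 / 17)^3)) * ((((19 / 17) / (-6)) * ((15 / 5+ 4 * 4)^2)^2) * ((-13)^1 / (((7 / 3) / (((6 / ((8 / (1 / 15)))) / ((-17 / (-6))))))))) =-101297634926685925 / 51114852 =-1981765200.59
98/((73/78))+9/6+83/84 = 657353/6132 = 107.20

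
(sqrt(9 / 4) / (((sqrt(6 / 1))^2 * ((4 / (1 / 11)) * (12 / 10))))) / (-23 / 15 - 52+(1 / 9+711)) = 0.00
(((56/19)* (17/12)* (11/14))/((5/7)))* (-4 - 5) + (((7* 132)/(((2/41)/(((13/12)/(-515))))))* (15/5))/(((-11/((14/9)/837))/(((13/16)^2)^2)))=-66547583149873/1610228367360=-41.33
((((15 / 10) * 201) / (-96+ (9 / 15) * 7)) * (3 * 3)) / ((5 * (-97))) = 201 / 3298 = 0.06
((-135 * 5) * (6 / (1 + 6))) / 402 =-1.44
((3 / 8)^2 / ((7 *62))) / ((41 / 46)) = 207 / 569408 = 0.00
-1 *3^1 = -3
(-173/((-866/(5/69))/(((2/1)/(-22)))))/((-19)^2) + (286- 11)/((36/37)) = 402392642885/1423698804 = 282.64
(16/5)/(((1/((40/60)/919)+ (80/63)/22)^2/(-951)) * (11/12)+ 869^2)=31887136512/7506722082936955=0.00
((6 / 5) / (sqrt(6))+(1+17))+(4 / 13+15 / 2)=sqrt(6) / 5+671 / 26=26.30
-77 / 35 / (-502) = 11 / 2510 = 0.00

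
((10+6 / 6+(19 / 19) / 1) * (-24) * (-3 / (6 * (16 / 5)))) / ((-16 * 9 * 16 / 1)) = -5 / 256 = -0.02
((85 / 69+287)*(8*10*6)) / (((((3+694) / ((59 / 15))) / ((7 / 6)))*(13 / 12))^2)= 5.11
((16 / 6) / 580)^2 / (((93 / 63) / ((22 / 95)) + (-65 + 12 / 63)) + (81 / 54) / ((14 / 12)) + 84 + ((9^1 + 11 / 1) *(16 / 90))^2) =5544 / 10357566775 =0.00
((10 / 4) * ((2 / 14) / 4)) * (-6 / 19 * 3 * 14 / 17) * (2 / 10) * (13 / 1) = -117 / 646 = -0.18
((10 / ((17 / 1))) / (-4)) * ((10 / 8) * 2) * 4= -1.47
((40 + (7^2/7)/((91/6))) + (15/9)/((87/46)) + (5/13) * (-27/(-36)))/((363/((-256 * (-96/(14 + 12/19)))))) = 845616128/4389759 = 192.63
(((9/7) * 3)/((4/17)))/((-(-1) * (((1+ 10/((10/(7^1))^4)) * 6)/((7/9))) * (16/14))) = 14875/27208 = 0.55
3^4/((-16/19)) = -1539/16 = -96.19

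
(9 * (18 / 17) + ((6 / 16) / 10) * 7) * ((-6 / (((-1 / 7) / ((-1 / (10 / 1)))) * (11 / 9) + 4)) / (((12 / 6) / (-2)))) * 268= 168633171 / 61540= 2740.22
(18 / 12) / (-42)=-1 / 28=-0.04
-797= -797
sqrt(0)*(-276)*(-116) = 0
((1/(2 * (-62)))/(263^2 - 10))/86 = -1/737511576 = -0.00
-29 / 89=-0.33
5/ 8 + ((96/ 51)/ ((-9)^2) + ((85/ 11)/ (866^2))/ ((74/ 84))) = 0.65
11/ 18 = 0.61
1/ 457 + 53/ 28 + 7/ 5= 210817/ 63980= 3.30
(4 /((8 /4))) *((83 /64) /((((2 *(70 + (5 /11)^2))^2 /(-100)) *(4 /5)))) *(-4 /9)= 6076015 /831341088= 0.01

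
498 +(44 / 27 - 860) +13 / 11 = -106679 / 297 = -359.19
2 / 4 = 1 / 2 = 0.50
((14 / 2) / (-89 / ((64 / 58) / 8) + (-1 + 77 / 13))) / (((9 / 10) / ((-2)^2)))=-14560 / 299673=-0.05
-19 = -19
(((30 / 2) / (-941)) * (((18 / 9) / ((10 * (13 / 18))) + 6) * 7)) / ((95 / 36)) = -308448 / 1162135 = -0.27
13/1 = 13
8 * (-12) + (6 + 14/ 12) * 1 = -533/ 6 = -88.83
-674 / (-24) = 337 / 12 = 28.08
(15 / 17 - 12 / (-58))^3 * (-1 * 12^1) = -1858249836 / 119823157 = -15.51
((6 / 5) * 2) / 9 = 4 / 15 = 0.27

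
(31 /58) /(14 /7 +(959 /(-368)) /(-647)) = 3690488 /13837379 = 0.27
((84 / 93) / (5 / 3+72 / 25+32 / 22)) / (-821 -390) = -3300 / 26552213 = -0.00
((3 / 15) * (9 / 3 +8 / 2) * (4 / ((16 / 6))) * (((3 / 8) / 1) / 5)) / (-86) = -63 / 34400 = -0.00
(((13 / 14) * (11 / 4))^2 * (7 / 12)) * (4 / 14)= 20449 / 18816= 1.09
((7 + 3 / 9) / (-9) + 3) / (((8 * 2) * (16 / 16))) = 59 / 432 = 0.14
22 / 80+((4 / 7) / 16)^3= 0.28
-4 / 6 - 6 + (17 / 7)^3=7879 / 1029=7.66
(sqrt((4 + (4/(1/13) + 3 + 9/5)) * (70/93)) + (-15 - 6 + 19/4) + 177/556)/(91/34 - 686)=75293/3229387 - 136 * sqrt(24738)/2160669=0.01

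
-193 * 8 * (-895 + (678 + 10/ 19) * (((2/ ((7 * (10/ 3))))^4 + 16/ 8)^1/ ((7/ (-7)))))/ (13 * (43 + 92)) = 33047409236696/ 16679446875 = 1981.33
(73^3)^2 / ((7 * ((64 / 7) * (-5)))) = -151334226289 / 320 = -472919457.15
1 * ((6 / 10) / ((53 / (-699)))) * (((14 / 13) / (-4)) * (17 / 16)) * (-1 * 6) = -13.58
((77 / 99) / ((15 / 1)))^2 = 49 / 18225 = 0.00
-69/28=-2.46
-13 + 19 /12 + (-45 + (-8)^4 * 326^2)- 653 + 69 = 5223670267 /12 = 435305855.58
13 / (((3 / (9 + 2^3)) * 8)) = 221 / 24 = 9.21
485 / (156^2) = 485 / 24336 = 0.02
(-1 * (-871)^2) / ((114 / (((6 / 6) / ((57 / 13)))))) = -9862333 / 6498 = -1517.75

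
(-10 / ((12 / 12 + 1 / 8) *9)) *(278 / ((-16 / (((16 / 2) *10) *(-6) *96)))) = -7116800 / 9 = -790755.56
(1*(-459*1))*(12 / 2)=-2754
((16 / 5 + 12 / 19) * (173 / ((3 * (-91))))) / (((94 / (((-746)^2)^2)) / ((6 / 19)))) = -214319360313152 / 84835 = -2526308249.11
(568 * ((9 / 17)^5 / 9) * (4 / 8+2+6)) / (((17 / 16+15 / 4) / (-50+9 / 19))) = -28054206144 / 122191223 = -229.59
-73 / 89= -0.82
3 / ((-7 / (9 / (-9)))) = 3 / 7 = 0.43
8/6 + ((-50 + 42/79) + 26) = -5246/237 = -22.14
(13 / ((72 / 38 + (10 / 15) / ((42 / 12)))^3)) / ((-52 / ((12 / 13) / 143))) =-190563597 / 1070654554112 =-0.00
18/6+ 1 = 4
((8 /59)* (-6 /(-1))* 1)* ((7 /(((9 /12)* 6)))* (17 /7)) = 544 /177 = 3.07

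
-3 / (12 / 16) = -4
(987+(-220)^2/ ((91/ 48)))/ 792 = 268113/ 8008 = 33.48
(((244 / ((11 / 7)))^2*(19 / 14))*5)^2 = 391870530318400 / 14641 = 26765284496.85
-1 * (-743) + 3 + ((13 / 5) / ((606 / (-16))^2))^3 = 72161343698318959618 / 96731023723516125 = 746.00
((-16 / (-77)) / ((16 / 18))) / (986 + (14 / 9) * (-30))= 27 / 108493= 0.00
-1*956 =-956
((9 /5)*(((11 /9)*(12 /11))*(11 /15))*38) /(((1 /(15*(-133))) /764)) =-509685792 /5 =-101937158.40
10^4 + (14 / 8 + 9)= 40043 / 4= 10010.75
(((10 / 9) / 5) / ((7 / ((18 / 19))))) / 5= 4 / 665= 0.01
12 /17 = 0.71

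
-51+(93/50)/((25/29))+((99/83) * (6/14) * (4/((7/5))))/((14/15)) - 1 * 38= -3034707857/35586250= -85.28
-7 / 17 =-0.41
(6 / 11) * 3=18 / 11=1.64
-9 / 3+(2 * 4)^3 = 509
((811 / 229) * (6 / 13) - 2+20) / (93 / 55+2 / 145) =93230940 / 8094463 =11.52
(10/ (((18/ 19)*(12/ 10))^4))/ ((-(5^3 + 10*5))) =-0.03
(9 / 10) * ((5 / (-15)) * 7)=-21 / 10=-2.10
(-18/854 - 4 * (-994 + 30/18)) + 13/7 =726724/183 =3971.17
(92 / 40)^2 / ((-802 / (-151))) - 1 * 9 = -641921 / 80200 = -8.00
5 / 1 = 5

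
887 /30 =29.57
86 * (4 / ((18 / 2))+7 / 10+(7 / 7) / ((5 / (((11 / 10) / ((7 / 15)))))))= 43774 / 315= 138.97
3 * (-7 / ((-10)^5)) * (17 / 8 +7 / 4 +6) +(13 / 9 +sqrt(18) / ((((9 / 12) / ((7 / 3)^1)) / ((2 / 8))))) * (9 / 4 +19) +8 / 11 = 2488764241 / 79200000 +595 * sqrt(2) / 12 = 101.55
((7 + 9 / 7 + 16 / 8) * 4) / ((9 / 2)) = 64 / 7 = 9.14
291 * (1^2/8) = 291/8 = 36.38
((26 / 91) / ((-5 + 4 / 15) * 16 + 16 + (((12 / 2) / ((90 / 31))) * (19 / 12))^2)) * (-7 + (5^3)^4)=-15820312046400 / 11119073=-1422808.54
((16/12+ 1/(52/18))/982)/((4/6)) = 0.00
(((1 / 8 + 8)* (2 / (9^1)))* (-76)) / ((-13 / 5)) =475 / 9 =52.78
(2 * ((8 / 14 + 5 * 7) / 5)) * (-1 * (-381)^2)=-72290178 / 35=-2065433.66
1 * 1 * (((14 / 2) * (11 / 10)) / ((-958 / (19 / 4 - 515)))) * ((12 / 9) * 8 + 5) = 7386379 / 114960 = 64.25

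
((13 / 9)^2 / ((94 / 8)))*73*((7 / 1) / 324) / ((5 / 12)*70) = 0.01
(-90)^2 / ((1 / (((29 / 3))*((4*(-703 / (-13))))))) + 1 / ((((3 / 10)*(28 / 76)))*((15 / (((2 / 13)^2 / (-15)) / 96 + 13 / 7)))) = 227212151451347 / 13415220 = 16936893.43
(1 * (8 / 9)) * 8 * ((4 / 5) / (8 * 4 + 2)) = 128 / 765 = 0.17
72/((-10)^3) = -0.07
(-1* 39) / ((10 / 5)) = -39 / 2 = -19.50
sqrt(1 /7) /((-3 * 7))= -sqrt(7) /147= -0.02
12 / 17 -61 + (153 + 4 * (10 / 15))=4864 / 51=95.37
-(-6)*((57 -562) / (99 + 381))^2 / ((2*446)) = 10201 / 1370112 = 0.01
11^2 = 121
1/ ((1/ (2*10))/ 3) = 60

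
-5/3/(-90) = 1/54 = 0.02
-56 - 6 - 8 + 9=-61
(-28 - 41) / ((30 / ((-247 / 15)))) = 5681 / 150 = 37.87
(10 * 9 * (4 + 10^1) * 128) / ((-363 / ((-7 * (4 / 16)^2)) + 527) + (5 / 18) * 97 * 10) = 635040 / 6403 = 99.18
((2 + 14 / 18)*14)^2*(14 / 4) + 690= 484640 / 81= 5983.21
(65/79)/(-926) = -65/73154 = -0.00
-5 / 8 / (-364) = 5 / 2912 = 0.00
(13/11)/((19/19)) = 13/11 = 1.18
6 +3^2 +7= 22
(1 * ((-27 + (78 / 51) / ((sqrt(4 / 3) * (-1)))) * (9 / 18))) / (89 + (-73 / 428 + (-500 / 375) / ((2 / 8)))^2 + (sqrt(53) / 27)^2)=-1802805336 / 15940211465 - 868017384 * sqrt(3) / 270983594905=-0.12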